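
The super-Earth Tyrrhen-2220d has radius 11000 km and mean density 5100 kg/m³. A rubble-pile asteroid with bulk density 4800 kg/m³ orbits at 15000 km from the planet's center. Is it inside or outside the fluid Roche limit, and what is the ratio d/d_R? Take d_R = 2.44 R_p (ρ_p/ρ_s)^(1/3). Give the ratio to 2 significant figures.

d_R = 2.44 × (11000 km) × (5100/4800)^(1/3) = 27390 km
d/d_R = (15000) / (27390) = 0.55
Since d/d_R < 1, the body is inside the Roche limit.

inside; d/d_R ≈ 0.55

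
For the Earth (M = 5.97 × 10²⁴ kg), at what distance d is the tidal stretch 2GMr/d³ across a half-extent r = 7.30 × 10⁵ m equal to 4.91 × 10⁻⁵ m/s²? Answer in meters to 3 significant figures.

2.28 × 10⁸ m

2GMr/d³ = a_tidal  ⇒  d = (2GMr / a_tidal)^(1/3)
d = (2 × 6.674×10⁻¹¹ × (5.97 × 10²⁴) × (7.30 × 10⁵) / (4.91 × 10⁻⁵))^(1/3)
  = 2.28 × 10⁸ m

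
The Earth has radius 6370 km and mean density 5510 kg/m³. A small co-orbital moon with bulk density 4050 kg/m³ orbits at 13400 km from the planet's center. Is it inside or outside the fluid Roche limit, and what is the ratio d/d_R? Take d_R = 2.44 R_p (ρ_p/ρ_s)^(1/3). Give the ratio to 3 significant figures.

inside; d/d_R ≈ 0.778

d_R = 2.44 × (6370 km) × (5510/4050)^(1/3) = 17220 km
d/d_R = (13400) / (17220) = 0.778
Since d/d_R < 1, the body is inside the Roche limit.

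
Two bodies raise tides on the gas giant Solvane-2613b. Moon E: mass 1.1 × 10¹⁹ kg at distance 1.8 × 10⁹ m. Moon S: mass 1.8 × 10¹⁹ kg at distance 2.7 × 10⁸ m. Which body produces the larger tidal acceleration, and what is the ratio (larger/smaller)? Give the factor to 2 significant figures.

Moon S, by a factor of ≈ 480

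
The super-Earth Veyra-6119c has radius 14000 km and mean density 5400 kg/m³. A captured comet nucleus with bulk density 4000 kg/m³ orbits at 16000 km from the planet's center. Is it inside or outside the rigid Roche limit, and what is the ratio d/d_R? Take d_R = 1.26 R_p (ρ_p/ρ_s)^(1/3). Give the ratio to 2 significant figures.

inside; d/d_R ≈ 0.82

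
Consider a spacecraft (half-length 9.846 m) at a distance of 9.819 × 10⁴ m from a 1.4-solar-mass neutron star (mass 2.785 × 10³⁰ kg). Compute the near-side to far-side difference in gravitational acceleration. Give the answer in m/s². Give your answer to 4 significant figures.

Δa = 4GMr/d³
   = 4 × (6.674 × 10⁻¹¹) × (2.785 × 10³⁰) × (9.846) / (9.819 × 10⁴)³
   = 7.733 × 10⁶ m/s²

7.733 × 10⁶ m/s²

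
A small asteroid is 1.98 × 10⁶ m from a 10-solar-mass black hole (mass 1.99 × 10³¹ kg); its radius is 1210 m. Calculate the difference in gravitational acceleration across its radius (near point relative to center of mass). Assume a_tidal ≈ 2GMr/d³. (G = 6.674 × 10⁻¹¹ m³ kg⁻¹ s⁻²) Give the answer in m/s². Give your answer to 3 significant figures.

4.14 × 10⁵ m/s²

a_tidal = 2GMr/d³
        = 2 × (6.674 × 10⁻¹¹) × (1.99 × 10³¹) × (1210) / (1.98 × 10⁶)³
        = 4.14 × 10⁵ m/s²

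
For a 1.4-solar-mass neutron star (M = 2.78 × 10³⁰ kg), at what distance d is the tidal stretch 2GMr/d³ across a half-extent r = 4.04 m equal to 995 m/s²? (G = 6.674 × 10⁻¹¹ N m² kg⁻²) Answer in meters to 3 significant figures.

1.15 × 10⁶ m

2GMr/d³ = a_tidal  ⇒  d = (2GMr / a_tidal)^(1/3)
d = (2 × 6.674×10⁻¹¹ × (2.78 × 10³⁰) × (4.04) / (995))^(1/3)
  = 1.15 × 10⁶ m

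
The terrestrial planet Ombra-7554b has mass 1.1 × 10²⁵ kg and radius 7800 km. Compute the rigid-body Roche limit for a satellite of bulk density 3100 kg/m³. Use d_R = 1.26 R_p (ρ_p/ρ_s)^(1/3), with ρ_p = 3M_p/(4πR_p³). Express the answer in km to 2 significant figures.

12000 km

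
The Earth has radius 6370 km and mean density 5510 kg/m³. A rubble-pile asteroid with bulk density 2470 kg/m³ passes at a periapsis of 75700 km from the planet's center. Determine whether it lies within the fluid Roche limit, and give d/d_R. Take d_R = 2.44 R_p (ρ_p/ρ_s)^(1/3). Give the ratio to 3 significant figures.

outside; d/d_R ≈ 3.73

d_R = 2.44 × (6370 km) × (5510/2470)^(1/3) = 20310 km
d/d_R = (75700) / (20310) = 3.73
Since d/d_R > 1, the body is outside the Roche limit.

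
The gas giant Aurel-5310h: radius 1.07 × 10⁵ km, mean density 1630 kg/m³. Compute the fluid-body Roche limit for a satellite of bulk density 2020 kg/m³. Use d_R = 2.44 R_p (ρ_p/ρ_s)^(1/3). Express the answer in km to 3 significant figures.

2.43 × 10⁵ km

d_R = 2.44 × 1.07 × 10⁵ km × (1630/2020)^(1/3)
    = 2.43 × 10⁵ km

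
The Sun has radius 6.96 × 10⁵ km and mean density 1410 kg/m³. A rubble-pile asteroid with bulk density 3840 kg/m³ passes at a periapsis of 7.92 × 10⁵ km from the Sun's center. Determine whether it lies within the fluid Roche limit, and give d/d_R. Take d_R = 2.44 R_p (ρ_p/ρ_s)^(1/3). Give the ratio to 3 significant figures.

d_R = 2.44 × (6.96 × 10⁵ km) × (1410/3840)^(1/3) = 1.216 × 10⁶ km
d/d_R = (7.92 × 10⁵) / (1.216 × 10⁶) = 0.651
Since d/d_R < 1, the body is inside the Roche limit.

inside; d/d_R ≈ 0.651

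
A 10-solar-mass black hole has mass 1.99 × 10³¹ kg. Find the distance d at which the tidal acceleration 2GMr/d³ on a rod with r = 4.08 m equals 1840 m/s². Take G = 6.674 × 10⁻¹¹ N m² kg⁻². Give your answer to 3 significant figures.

2GMr/d³ = a_tidal  ⇒  d = (2GMr / a_tidal)^(1/3)
d = (2 × 6.674×10⁻¹¹ × (1.99 × 10³¹) × (4.08) / (1840))^(1/3)
  = 1.81 × 10⁶ m

1.81 × 10⁶ m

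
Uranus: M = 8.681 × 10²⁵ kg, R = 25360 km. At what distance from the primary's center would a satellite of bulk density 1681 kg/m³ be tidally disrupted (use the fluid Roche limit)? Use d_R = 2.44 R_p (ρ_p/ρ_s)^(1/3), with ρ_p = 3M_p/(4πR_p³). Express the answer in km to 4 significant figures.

ρ_p = 3M_p/(4πR_p³) = 3 × (8.681 × 10²⁵) / (4π × (2.536 × 10⁷ m)³) = 1271 kg/m³
d_R = 2.44 × 25360 km × (1271/1681)^(1/3)
    = 56370 km

56370 km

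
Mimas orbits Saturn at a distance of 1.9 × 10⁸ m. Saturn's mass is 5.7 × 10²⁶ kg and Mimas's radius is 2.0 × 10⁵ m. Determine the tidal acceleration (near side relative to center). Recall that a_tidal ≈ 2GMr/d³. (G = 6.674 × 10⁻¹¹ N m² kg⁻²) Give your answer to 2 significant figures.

2.2 × 10⁻³ m/s²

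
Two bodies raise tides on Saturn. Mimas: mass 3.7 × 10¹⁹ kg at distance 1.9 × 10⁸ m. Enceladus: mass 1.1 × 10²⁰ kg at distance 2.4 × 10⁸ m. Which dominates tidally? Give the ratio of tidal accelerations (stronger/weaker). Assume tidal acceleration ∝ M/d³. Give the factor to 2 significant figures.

The tide-raising term goes as M/d³ (the gradient of a 1/d² field).
Mimas: (3.7 × 10¹⁹) / (1.9 × 10⁸)³ = 5.394 × 10⁻⁶
Enceladus: (1.1 × 10²⁰) / (2.4 × 10⁸)³ = 7.957 × 10⁻⁶
Ratio (larger/smaller) = 1.5

Enceladus, by a factor of ≈ 1.5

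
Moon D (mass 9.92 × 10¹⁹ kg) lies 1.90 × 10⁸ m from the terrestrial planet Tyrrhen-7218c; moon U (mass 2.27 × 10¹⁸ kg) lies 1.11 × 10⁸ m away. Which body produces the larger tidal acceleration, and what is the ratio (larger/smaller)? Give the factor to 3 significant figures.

Tidal acceleration ∝ M/d³, so compare M/d³ for each.
Moon D: (9.92 × 10¹⁹) / (1.90 × 10⁸)³ = 1.446 × 10⁻⁵
Moon U: (2.27 × 10¹⁸) / (1.11 × 10⁸)³ = 1.660 × 10⁻⁶
Ratio (larger/smaller) = 8.71

Moon D, by a factor of ≈ 8.71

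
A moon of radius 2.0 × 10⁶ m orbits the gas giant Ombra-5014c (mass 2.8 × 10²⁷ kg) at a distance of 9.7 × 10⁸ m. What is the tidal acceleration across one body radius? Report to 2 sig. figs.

Differencing GM/(d−r)² and GM/d² to first order in r/d gives 2GMr/d³.
a_tidal = 2GMr/d³
        = 2 × (6.674 × 10⁻¹¹) × (2.8 × 10²⁷) × (2.0 × 10⁶) / (9.7 × 10⁸)³
        = 8.2 × 10⁻⁴ m/s²

8.2 × 10⁻⁴ m/s²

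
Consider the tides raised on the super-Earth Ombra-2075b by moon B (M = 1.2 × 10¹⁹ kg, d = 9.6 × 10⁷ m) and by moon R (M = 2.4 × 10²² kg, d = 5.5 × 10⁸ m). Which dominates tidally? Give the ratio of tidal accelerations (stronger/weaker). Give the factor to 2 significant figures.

Compare M/d³ for the two perturbers:
Moon B: (1.2 × 10¹⁹) / (9.6 × 10⁷)³ = 1.356 × 10⁻⁵
Moon R: (2.4 × 10²²) / (5.5 × 10⁸)³ = 1.443 × 10⁻⁴
Ratio (larger/smaller) = 11

Moon R, by a factor of ≈ 11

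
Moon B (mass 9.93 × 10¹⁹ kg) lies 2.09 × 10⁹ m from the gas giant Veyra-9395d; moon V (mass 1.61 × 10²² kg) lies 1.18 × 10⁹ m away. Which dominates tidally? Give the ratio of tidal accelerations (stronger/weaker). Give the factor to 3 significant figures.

Moon V, by a factor of ≈ 901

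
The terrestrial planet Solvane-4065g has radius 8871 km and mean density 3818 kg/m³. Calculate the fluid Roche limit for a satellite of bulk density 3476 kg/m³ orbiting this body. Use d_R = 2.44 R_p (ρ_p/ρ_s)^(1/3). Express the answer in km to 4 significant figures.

22330 km

d_R = 2.44 × 8871 km × (3818/3476)^(1/3)
    = 22330 km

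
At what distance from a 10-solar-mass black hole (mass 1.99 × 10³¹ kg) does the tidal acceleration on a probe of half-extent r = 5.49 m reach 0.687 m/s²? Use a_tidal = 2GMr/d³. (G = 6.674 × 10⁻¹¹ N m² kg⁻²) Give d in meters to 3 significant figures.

2.77 × 10⁷ m

2GMr/d³ = a_tidal  ⇒  d = (2GMr / a_tidal)^(1/3)
d = (2 × 6.674×10⁻¹¹ × (1.99 × 10³¹) × (5.49) / (0.687))^(1/3)
  = 2.77 × 10⁷ m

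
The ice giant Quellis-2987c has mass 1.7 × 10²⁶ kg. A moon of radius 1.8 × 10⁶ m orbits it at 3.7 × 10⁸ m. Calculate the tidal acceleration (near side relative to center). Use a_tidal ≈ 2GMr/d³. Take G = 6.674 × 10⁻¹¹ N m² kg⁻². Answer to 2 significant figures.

8.1 × 10⁻⁴ m/s²

Δg = 2GMr/d³
   = 2 × (6.674 × 10⁻¹¹) × (1.7 × 10²⁶) × (1.8 × 10⁶) / (3.7 × 10⁸)³
   = 8.1 × 10⁻⁴ m/s²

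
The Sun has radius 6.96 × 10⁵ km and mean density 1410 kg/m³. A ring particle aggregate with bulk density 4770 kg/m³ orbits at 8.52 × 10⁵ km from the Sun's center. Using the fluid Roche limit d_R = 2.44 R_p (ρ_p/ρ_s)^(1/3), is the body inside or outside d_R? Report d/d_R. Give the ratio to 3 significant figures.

d_R = 2.44 × (6.96 × 10⁵ km) × (1410/4770)^(1/3) = 1.131 × 10⁶ km
d/d_R = (8.52 × 10⁵) / (1.131 × 10⁶) = 0.753
Since d/d_R < 1, the body is inside the Roche limit.

inside; d/d_R ≈ 0.753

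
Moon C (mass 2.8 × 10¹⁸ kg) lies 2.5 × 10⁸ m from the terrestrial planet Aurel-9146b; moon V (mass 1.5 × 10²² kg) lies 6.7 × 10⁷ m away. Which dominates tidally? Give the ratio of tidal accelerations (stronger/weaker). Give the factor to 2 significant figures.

Tidal acceleration ∝ M/d³, so compare M/d³ for each.
Moon C: (2.8 × 10¹⁸) / (2.5 × 10⁸)³ = 1.792 × 10⁻⁷
Moon V: (1.5 × 10²²) / (6.7 × 10⁷)³ = 4.987 × 10⁻²
Ratio (larger/smaller) = 2.8 × 10⁵

Moon V, by a factor of ≈ 2.8 × 10⁵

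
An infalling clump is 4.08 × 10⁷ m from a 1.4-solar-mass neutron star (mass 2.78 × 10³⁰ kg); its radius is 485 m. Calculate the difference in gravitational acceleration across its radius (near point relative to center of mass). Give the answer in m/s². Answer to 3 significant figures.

2.65 m/s²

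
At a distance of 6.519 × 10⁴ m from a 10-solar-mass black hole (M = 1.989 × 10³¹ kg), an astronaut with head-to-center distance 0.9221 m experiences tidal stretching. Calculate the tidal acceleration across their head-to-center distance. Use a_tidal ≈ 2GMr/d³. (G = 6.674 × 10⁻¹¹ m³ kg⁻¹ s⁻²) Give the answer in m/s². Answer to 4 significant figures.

Since r ≪ d, expand the inverse-square field across one radius to get the leading 2GMr/d³ term.
Δg = 2GMr/d³
   = 2 × (6.674 × 10⁻¹¹) × (1.989 × 10³¹) × (0.9221) / (6.519 × 10⁴)³
   = 8.837 × 10⁶ m/s²

8.837 × 10⁶ m/s²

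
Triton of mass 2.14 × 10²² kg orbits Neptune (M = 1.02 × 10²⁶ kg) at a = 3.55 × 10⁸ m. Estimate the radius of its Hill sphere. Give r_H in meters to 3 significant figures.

r_H ≈ a (m/3M)^(1/3)
    = (3.55 × 10⁸) × (2.14 × 10²² / (3 × 1.02 × 10²⁶))^(1/3)
    = 1.46 × 10⁷ m

1.46 × 10⁷ m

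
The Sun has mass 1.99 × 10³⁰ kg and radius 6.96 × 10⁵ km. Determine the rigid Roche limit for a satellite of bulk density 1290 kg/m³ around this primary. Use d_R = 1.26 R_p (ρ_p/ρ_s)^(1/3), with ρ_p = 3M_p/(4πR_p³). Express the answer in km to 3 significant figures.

ρ_p = 3M_p/(4πR_p³) = 3 × (1.99 × 10³⁰) / (4π × (6.96 × 10⁸ m)³) = 1410 kg/m³
d_R = 1.26 × 6.96 × 10⁵ km × (1410/1290)^(1/3)
    = 9.03 × 10⁵ km

9.03 × 10⁵ km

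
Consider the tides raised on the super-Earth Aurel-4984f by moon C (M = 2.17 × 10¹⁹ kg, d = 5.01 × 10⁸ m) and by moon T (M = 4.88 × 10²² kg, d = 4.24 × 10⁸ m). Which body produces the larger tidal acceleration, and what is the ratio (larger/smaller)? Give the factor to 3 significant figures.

Tidal acceleration ∝ M/d³, so compare M/d³ for each.
Moon C: (2.17 × 10¹⁹) / (5.01 × 10⁸)³ = 1.726 × 10⁻⁷
Moon T: (4.88 × 10²²) / (4.24 × 10⁸)³ = 6.402 × 10⁻⁴
Ratio (larger/smaller) = 3710

Moon T, by a factor of ≈ 3710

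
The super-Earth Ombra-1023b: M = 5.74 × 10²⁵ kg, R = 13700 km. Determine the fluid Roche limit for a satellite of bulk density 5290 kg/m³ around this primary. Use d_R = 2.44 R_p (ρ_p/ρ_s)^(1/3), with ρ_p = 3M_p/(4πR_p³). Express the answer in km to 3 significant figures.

ρ_p = 3M_p/(4πR_p³) = 3 × (5.74 × 10²⁵) / (4π × (1.37 × 10⁷ m)³) = 5330 kg/m³
d_R = 2.44 × 13700 km × (5330/5290)^(1/3)
    = 33500 km

33500 km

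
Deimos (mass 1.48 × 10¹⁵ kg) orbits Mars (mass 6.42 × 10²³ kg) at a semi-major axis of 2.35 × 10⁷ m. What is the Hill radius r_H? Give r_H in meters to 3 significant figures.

r_H ≈ a (m/3M)^(1/3)
    = (2.35 × 10⁷) × (1.48 × 10¹⁵ / (3 × 6.42 × 10²³))^(1/3)
    = 2.15 × 10⁴ m

2.15 × 10⁴ m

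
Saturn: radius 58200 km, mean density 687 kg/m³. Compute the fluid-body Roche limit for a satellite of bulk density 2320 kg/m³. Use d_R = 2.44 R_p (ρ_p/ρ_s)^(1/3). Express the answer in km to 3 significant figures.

94700 km

d_R = 2.44 × 58200 km × (687/2320)^(1/3)
    = 94700 km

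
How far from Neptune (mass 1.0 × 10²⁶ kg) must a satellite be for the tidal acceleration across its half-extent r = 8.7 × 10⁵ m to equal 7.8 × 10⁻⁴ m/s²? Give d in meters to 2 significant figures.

2.5 × 10⁸ m

2GMr/d³ = a_tidal  ⇒  d = (2GMr / a_tidal)^(1/3)
d = (2 × 6.674×10⁻¹¹ × (1.0 × 10²⁶) × (8.7 × 10⁵) / (7.8 × 10⁻⁴))^(1/3)
  = 2.5 × 10⁸ m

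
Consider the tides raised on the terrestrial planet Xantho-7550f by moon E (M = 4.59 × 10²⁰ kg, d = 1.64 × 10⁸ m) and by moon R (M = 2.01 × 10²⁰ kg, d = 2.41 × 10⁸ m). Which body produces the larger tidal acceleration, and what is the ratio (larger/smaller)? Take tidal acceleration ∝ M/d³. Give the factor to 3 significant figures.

Moon E, by a factor of ≈ 7.25

Tidal acceleration ∝ M/d³, so compare M/d³ for each.
Moon E: (4.59 × 10²⁰) / (1.64 × 10⁸)³ = 1.041 × 10⁻⁴
Moon R: (2.01 × 10²⁰) / (2.41 × 10⁸)³ = 1.436 × 10⁻⁵
Ratio (larger/smaller) = 7.25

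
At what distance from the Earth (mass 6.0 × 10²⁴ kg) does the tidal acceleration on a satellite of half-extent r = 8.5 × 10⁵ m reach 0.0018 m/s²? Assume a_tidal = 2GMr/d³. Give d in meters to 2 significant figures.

7.2 × 10⁷ m

2GMr/d³ = a_tidal  ⇒  d = (2GMr / a_tidal)^(1/3)
d = (2 × 6.674×10⁻¹¹ × (6.0 × 10²⁴) × (8.5 × 10⁵) / (0.0018))^(1/3)
  = 7.2 × 10⁷ m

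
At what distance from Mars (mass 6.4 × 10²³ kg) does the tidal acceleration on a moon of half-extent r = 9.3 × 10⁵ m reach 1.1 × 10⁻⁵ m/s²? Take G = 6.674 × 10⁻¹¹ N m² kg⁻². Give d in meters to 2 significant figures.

1.9 × 10⁸ m

2GMr/d³ = a_tidal  ⇒  d = (2GMr / a_tidal)^(1/3)
d = (2 × 6.674×10⁻¹¹ × (6.4 × 10²³) × (9.3 × 10⁵) / (1.1 × 10⁻⁵))^(1/3)
  = 1.9 × 10⁸ m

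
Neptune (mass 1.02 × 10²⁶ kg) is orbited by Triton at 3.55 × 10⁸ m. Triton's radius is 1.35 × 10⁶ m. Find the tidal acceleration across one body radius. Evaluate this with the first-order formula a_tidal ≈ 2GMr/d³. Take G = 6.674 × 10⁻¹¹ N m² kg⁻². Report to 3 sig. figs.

Differencing GM/(d−r)² and GM/d² to first order in r/d gives 2GMr/d³.
Δg = 2GMr/d³
   = 2 × (6.674 × 10⁻¹¹) × (1.02 × 10²⁶) × (1.35 × 10⁶) / (3.55 × 10⁸)³
   = 4.11 × 10⁻⁴ m/s²

4.11 × 10⁻⁴ m/s²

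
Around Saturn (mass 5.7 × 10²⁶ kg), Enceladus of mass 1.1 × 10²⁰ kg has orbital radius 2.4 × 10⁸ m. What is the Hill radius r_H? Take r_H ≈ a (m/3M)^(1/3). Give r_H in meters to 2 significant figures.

9.6 × 10⁵ m

r_H ≈ a (m/3M)^(1/3)
    = (2.4 × 10⁸) × (1.1 × 10²⁰ / (3 × 5.7 × 10²⁶))^(1/3)
    = 9.6 × 10⁵ m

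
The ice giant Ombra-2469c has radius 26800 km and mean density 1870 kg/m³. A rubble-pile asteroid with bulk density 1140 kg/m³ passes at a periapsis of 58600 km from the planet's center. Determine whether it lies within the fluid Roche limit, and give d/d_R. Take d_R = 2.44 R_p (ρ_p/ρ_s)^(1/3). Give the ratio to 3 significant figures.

d_R = 2.44 × (26800 km) × (1870/1140)^(1/3) = 77120 km
d/d_R = (58600) / (77120) = 0.760
Since d/d_R < 1, the body is inside the Roche limit.

inside; d/d_R ≈ 0.760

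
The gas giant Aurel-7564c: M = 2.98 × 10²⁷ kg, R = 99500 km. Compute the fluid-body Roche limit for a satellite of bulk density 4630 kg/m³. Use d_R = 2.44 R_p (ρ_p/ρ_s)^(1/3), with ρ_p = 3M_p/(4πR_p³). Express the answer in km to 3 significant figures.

1.31 × 10⁵ km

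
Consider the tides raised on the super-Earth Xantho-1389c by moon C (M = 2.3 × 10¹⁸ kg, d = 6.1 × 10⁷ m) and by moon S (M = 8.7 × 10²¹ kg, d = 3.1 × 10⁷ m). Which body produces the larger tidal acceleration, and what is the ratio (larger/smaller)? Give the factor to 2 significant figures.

Moon S, by a factor of ≈ 29000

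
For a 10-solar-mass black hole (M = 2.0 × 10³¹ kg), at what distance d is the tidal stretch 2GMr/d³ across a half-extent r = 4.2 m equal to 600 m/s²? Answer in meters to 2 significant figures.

2.7 × 10⁶ m

2GMr/d³ = a_tidal  ⇒  d = (2GMr / a_tidal)^(1/3)
d = (2 × 6.674×10⁻¹¹ × (2.0 × 10³¹) × (4.2) / (600))^(1/3)
  = 2.7 × 10⁶ m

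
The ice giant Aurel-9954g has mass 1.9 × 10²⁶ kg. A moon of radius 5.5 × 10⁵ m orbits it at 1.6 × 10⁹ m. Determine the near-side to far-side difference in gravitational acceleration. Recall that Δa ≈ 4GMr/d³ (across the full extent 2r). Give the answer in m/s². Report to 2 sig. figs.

Δg = 4GMr/d³
   = 4 × (6.674 × 10⁻¹¹) × (1.9 × 10²⁶) × (5.5 × 10⁵) / (1.6 × 10⁹)³
   = 6.8 × 10⁻⁶ m/s²

6.8 × 10⁻⁶ m/s²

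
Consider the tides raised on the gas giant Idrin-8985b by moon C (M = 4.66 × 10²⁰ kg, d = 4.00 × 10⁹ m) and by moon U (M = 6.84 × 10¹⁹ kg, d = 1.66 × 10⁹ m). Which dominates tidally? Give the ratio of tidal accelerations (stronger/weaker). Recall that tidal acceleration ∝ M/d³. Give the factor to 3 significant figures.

Moon U, by a factor of ≈ 2.05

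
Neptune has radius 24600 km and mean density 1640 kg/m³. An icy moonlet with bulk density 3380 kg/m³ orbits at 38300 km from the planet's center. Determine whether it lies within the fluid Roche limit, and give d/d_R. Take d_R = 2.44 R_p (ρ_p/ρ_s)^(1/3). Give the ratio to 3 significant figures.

d_R = 2.44 × (24600 km) × (1640/3380)^(1/3) = 47170 km
d/d_R = (38300) / (47170) = 0.812
Since d/d_R < 1, the body is inside the Roche limit.

inside; d/d_R ≈ 0.812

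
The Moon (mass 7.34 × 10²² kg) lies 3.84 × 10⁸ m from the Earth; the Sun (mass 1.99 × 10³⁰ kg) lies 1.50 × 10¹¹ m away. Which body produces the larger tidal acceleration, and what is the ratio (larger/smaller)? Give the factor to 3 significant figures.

The Moon, by a factor of ≈ 2.20

Tidal stretch scales as M/d³; compute that for each body.
The Moon: (7.34 × 10²²) / (3.84 × 10⁸)³ = 1.296 × 10⁻³
The Sun: (1.99 × 10³⁰) / (1.50 × 10¹¹)³ = 5.896 × 10⁻⁴
Ratio (larger/smaller) = 2.20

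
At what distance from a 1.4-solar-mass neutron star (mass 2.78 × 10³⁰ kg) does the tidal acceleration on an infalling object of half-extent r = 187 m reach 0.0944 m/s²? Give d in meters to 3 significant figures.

2GMr/d³ = a_tidal  ⇒  d = (2GMr / a_tidal)^(1/3)
d = (2 × 6.674×10⁻¹¹ × (2.78 × 10³⁰) × (187) / (0.0944))^(1/3)
  = 9.02 × 10⁷ m

9.02 × 10⁷ m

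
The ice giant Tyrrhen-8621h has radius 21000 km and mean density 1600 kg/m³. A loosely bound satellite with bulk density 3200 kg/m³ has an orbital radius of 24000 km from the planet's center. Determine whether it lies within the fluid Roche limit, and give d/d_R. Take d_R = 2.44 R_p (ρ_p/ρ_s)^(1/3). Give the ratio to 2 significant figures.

d_R = 2.44 × (21000 km) × (1600/3200)^(1/3) = 40670 km
d/d_R = (24000) / (40670) = 0.59
Since d/d_R < 1, the body is inside the Roche limit.

inside; d/d_R ≈ 0.59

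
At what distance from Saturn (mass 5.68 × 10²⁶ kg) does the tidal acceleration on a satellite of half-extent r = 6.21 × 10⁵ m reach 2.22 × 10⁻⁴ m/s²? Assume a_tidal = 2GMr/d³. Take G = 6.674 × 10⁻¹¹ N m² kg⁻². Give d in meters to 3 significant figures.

5.96 × 10⁸ m

2GMr/d³ = a_tidal  ⇒  d = (2GMr / a_tidal)^(1/3)
d = (2 × 6.674×10⁻¹¹ × (5.68 × 10²⁶) × (6.21 × 10⁵) / (2.22 × 10⁻⁴))^(1/3)
  = 5.96 × 10⁸ m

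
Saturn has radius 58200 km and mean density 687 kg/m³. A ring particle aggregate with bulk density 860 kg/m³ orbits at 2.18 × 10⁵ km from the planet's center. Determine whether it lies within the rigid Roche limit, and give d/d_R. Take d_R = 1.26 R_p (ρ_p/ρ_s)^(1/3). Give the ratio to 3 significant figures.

outside; d/d_R ≈ 3.20

d_R = 1.26 × (58200 km) × (687/860)^(1/3) = 68040 km
d/d_R = (2.18 × 10⁵) / (68040) = 3.20
Since d/d_R > 1, the body is outside the Roche limit.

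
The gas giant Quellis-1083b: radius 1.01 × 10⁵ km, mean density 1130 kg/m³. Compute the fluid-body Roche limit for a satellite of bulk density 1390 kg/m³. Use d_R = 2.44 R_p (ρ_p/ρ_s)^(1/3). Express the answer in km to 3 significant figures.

2.30 × 10⁵ km

d_R = 2.44 × 1.01 × 10⁵ km × (1130/1390)^(1/3)
    = 2.30 × 10⁵ km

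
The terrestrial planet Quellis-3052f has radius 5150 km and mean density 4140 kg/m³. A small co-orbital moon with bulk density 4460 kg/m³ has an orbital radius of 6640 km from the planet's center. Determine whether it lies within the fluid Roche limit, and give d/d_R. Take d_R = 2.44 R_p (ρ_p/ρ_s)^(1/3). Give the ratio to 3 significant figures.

d_R = 2.44 × (5150 km) × (4140/4460)^(1/3) = 12260 km
d/d_R = (6640) / (12260) = 0.542
Since d/d_R < 1, the body is inside the Roche limit.

inside; d/d_R ≈ 0.542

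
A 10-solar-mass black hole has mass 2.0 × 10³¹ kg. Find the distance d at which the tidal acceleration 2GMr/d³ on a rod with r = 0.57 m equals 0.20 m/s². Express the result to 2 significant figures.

2GMr/d³ = a_tidal  ⇒  d = (2GMr / a_tidal)^(1/3)
d = (2 × 6.674×10⁻¹¹ × (2.0 × 10³¹) × (0.57) / (0.20))^(1/3)
  = 2.0 × 10⁷ m

2.0 × 10⁷ m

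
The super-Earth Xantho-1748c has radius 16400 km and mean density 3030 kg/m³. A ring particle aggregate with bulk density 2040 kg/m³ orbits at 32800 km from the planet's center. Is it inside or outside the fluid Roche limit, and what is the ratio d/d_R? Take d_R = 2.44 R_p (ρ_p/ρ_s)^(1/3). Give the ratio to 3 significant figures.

d_R = 2.44 × (16400 km) × (3030/2040)^(1/3) = 45660 km
d/d_R = (32800) / (45660) = 0.718
Since d/d_R < 1, the body is inside the Roche limit.

inside; d/d_R ≈ 0.718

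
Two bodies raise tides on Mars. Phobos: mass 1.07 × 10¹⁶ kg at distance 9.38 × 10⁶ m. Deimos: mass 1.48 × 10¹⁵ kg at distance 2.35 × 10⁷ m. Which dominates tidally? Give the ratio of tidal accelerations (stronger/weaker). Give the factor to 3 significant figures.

Compare M/d³ for the two perturbers:
Phobos: (1.07 × 10¹⁶) / (9.38 × 10⁶)³ = 1.297 × 10⁻⁵
Deimos: (1.48 × 10¹⁵) / (2.35 × 10⁷)³ = 1.140 × 10⁻⁷
Ratio (larger/smaller) = 114

Phobos, by a factor of ≈ 114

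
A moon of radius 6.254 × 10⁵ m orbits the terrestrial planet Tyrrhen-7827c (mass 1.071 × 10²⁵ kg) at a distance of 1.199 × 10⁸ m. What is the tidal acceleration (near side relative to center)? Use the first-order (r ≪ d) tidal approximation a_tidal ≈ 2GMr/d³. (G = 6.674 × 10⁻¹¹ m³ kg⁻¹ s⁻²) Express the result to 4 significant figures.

a_tidal = 2GMr/d³
        = 2 × (6.674 × 10⁻¹¹) × (1.071 × 10²⁵) × (6.254 × 10⁵) / (1.199 × 10⁸)³
        = 5.187 × 10⁻⁴ m/s²

5.187 × 10⁻⁴ m/s²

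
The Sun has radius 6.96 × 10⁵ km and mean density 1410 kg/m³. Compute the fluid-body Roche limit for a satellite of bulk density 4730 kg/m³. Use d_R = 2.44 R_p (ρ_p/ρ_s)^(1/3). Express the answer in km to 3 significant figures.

d_R = 2.44 × 6.96 × 10⁵ km × (1410/4730)^(1/3)
    = 1.13 × 10⁶ km

1.13 × 10⁶ km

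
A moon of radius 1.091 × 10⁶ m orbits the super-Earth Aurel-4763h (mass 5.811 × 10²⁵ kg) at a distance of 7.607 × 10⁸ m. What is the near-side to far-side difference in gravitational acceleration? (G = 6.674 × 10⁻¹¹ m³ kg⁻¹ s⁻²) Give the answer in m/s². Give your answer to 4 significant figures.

a_tidal = 4GMr/d³
        = 4 × (6.674 × 10⁻¹¹) × (5.811 × 10²⁵) × (1.091 × 10⁶) / (7.607 × 10⁸)³
        = 3.845 × 10⁻⁵ m/s²

3.845 × 10⁻⁵ m/s²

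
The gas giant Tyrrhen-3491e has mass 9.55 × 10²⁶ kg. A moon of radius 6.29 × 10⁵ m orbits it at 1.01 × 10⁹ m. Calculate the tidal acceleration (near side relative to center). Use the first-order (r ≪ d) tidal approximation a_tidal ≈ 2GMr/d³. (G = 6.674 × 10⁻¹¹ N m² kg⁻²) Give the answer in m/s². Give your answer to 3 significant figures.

a_tidal = 2GMr/d³
        = 2 × (6.674 × 10⁻¹¹) × (9.55 × 10²⁶) × (6.29 × 10⁵) / (1.01 × 10⁹)³
        = 7.78 × 10⁻⁵ m/s²

7.78 × 10⁻⁵ m/s²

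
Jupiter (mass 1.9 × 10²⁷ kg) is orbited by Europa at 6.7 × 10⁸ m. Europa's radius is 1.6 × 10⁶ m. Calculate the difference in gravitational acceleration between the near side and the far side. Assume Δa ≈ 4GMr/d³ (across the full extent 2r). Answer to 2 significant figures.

Δa = 4GMr/d³
   = 4 × (6.674 × 10⁻¹¹) × (1.9 × 10²⁷) × (1.6 × 10⁶) / (6.7 × 10⁸)³
   = 2.7 × 10⁻³ m/s²

2.7 × 10⁻³ m/s²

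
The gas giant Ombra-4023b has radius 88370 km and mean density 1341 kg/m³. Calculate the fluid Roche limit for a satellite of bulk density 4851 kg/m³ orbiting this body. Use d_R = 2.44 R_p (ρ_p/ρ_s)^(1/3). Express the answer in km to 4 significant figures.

d_R = 2.44 × 88370 km × (1341/4851)^(1/3)
    = 1.405 × 10⁵ km

1.405 × 10⁵ km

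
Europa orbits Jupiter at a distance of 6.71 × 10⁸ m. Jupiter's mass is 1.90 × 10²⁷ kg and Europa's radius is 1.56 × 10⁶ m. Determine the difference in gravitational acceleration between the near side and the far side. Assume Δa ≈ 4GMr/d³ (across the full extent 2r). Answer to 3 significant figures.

2.62 × 10⁻³ m/s²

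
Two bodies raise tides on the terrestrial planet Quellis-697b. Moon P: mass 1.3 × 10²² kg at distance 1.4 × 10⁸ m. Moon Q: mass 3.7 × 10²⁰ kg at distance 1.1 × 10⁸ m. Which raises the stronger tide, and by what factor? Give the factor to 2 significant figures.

Moon P, by a factor of ≈ 17

The tide-raising term goes as M/d³ (the gradient of a 1/d² field).
Moon P: (1.3 × 10²²) / (1.4 × 10⁸)³ = 4.738 × 10⁻³
Moon Q: (3.7 × 10²⁰) / (1.1 × 10⁸)³ = 2.780 × 10⁻⁴
Ratio (larger/smaller) = 17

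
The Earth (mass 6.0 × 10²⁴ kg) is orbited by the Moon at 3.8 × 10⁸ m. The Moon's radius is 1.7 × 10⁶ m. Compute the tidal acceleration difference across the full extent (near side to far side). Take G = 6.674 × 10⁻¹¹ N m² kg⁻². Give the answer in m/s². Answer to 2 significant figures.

5.0 × 10⁻⁵ m/s²

Near-to-far spans 2r, so the tidal difference is twice the near-to-center value: 4GMr/d³.
Δg = 4GMr/d³
   = 4 × (6.674 × 10⁻¹¹) × (6.0 × 10²⁴) × (1.7 × 10⁶) / (3.8 × 10⁸)³
   = 5.0 × 10⁻⁵ m/s²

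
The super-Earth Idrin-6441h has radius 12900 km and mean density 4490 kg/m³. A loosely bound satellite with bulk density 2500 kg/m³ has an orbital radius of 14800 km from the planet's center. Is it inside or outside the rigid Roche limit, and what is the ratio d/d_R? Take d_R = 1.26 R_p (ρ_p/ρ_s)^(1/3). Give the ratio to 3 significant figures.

d_R = 1.26 × (12900 km) × (4490/2500)^(1/3) = 19760 km
d/d_R = (14800) / (19760) = 0.749
Since d/d_R < 1, the body is inside the Roche limit.

inside; d/d_R ≈ 0.749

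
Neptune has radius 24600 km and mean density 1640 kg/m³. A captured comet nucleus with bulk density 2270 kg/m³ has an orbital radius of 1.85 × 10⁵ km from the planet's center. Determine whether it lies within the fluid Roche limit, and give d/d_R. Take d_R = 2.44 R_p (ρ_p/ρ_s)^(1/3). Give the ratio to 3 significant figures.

outside; d/d_R ≈ 3.43

d_R = 2.44 × (24600 km) × (1640/2270)^(1/3) = 53860 km
d/d_R = (1.85 × 10⁵) / (53860) = 3.43
Since d/d_R > 1, the body is outside the Roche limit.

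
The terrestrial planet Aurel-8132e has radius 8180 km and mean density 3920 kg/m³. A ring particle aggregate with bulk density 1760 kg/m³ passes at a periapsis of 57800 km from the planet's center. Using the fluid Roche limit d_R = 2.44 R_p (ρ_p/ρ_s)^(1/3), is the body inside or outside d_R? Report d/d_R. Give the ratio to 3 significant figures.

outside; d/d_R ≈ 2.22

d_R = 2.44 × (8180 km) × (3920/1760)^(1/3) = 26070 km
d/d_R = (57800) / (26070) = 2.22
Since d/d_R > 1, the body is outside the Roche limit.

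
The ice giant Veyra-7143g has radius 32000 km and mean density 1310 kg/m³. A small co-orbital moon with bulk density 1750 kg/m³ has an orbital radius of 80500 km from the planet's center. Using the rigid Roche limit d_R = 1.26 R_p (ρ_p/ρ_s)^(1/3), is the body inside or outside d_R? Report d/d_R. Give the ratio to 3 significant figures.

outside; d/d_R ≈ 2.20

d_R = 1.26 × (32000 km) × (1310/1750)^(1/3) = 36610 km
d/d_R = (80500) / (36610) = 2.20
Since d/d_R > 1, the body is outside the Roche limit.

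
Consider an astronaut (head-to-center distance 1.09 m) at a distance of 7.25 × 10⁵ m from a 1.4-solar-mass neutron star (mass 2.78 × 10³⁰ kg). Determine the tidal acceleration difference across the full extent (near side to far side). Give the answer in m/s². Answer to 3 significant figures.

Near-to-far spans 2r, so the tidal difference is twice the near-to-center value: 4GMr/d³.
a_tidal = 4GMr/d³
        = 4 × (6.674 × 10⁻¹¹) × (2.78 × 10³⁰) × (1.09) / (7.25 × 10⁵)³
        = 2.12 × 10³ m/s²

2.12 × 10³ m/s²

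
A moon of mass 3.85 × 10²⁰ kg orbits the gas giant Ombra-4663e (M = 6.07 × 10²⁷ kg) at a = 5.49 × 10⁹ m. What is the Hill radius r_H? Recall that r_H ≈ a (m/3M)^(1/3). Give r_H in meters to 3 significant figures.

1.52 × 10⁷ m

r_H ≈ a (m/3M)^(1/3)
    = (5.49 × 10⁹) × (3.85 × 10²⁰ / (3 × 6.07 × 10²⁷))^(1/3)
    = 1.52 × 10⁷ m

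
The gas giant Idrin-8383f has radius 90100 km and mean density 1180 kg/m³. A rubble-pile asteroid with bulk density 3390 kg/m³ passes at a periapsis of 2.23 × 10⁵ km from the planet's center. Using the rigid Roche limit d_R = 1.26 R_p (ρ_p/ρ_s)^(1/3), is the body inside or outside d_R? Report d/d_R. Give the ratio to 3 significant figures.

d_R = 1.26 × (90100 km) × (1180/3390)^(1/3) = 79860 km
d/d_R = (2.23 × 10⁵) / (79860) = 2.79
Since d/d_R > 1, the body is outside the Roche limit.

outside; d/d_R ≈ 2.79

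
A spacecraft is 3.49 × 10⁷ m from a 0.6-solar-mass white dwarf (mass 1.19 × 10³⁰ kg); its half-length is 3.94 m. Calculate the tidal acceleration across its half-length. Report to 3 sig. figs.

a_tidal = 2GMr/d³
        = 2 × (6.674 × 10⁻¹¹) × (1.19 × 10³⁰) × (3.94) / (3.49 × 10⁷)³
        = 1.47 × 10⁻² m/s²

1.47 × 10⁻² m/s²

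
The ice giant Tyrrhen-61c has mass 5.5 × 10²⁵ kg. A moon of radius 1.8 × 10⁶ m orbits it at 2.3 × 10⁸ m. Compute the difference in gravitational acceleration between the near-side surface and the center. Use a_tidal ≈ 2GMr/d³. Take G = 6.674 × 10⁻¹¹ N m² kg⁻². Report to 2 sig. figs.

Δg = 2GMr/d³
   = 2 × (6.674 × 10⁻¹¹) × (5.5 × 10²⁵) × (1.8 × 10⁶) / (2.3 × 10⁸)³
   = 1.1 × 10⁻³ m/s²

1.1 × 10⁻³ m/s²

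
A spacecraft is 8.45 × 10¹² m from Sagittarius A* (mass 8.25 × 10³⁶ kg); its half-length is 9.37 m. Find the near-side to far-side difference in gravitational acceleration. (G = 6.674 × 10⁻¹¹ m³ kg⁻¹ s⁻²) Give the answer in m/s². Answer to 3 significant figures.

a_tidal = 4GMr/d³
        = 4 × (6.674 × 10⁻¹¹) × (8.25 × 10³⁶) × (9.37) / (8.45 × 10¹²)³
        = 3.42 × 10⁻¹¹ m/s²

3.42 × 10⁻¹¹ m/s²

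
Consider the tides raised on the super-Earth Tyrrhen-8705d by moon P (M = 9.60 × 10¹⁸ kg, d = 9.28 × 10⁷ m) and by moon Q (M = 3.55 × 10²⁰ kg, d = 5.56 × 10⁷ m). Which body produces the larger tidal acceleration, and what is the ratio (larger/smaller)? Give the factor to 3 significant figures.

Tidal acceleration ∝ M/d³, so compare M/d³ for each.
Moon P: (9.60 × 10¹⁸) / (9.28 × 10⁷)³ = 1.201 × 10⁻⁵
Moon Q: (3.55 × 10²⁰) / (5.56 × 10⁷)³ = 2.065 × 10⁻³
Ratio (larger/smaller) = 172

Moon Q, by a factor of ≈ 172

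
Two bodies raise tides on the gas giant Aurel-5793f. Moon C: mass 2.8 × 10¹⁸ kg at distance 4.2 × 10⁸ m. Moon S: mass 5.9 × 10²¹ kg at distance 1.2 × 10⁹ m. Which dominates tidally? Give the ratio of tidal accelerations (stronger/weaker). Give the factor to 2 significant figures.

Moon S, by a factor of ≈ 90

The tide-raising term goes as M/d³ (the gradient of a 1/d² field).
Moon C: (2.8 × 10¹⁸) / (4.2 × 10⁸)³ = 3.779 × 10⁻⁸
Moon S: (5.9 × 10²¹) / (1.2 × 10⁹)³ = 3.414 × 10⁻⁶
Ratio (larger/smaller) = 90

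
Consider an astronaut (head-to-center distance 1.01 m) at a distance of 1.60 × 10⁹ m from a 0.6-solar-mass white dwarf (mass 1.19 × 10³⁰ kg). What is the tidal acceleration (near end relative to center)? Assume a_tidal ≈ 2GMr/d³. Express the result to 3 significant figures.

3.92 × 10⁻⁸ m/s²

Δa = 2GMr/d³
   = 2 × (6.674 × 10⁻¹¹) × (1.19 × 10³⁰) × (1.01) / (1.60 × 10⁹)³
   = 3.92 × 10⁻⁸ m/s²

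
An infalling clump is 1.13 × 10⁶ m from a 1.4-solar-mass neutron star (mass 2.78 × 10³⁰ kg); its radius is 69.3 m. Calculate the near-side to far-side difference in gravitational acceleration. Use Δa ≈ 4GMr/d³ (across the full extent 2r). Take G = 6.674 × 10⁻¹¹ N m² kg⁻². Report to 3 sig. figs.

3.56 × 10⁴ m/s²

Δg = 4GMr/d³
   = 4 × (6.674 × 10⁻¹¹) × (2.78 × 10³⁰) × (69.3) / (1.13 × 10⁶)³
   = 3.56 × 10⁴ m/s²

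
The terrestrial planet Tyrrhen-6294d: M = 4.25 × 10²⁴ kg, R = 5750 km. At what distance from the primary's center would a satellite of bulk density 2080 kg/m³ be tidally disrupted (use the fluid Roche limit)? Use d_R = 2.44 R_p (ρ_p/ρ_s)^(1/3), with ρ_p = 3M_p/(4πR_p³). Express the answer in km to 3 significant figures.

19200 km

ρ_p = 3M_p/(4πR_p³) = 3 × (4.25 × 10²⁴) / (4π × (5.75 × 10⁶ m)³) = 5340 kg/m³
d_R = 2.44 × 5750 km × (5340/2080)^(1/3)
    = 19200 km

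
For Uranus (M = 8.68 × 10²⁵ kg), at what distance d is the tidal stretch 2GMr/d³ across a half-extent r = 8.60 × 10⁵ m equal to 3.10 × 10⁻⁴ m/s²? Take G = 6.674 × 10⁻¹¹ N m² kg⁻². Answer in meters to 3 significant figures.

3.18 × 10⁸ m

2GMr/d³ = a_tidal  ⇒  d = (2GMr / a_tidal)^(1/3)
d = (2 × 6.674×10⁻¹¹ × (8.68 × 10²⁵) × (8.60 × 10⁵) / (3.10 × 10⁻⁴))^(1/3)
  = 3.18 × 10⁸ m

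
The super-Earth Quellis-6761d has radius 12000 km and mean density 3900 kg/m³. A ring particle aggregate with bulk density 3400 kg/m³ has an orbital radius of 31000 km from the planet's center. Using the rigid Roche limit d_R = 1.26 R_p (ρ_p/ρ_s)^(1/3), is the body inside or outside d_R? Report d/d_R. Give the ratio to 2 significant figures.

outside; d/d_R ≈ 2.0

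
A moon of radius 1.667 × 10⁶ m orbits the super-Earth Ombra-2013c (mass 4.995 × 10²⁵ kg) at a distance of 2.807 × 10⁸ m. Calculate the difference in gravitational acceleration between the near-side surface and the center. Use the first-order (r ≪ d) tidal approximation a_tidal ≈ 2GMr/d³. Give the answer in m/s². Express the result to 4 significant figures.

5.025 × 10⁻⁴ m/s²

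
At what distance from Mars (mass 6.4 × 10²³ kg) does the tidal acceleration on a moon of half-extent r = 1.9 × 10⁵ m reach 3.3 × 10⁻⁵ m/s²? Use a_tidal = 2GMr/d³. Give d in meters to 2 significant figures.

7.9 × 10⁷ m

2GMr/d³ = a_tidal  ⇒  d = (2GMr / a_tidal)^(1/3)
d = (2 × 6.674×10⁻¹¹ × (6.4 × 10²³) × (1.9 × 10⁵) / (3.3 × 10⁻⁵))^(1/3)
  = 7.9 × 10⁷ m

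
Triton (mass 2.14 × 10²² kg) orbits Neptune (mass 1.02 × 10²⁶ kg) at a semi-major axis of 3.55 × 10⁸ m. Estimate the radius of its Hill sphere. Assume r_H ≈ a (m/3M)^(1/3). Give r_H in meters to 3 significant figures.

1.46 × 10⁷ m

r_H ≈ a (m/3M)^(1/3)
    = (3.55 × 10⁸) × (2.14 × 10²² / (3 × 1.02 × 10²⁶))^(1/3)
    = 1.46 × 10⁷ m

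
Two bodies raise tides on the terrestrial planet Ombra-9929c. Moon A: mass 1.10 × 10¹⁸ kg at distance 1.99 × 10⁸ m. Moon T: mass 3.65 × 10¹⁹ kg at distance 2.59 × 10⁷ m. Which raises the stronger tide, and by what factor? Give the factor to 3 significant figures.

Moon T, by a factor of ≈ 15100

Tidal stretch scales as M/d³; compute that for each body.
Moon A: (1.10 × 10¹⁸) / (1.99 × 10⁸)³ = 1.396 × 10⁻⁷
Moon T: (3.65 × 10¹⁹) / (2.59 × 10⁷)³ = 2.101 × 10⁻³
Ratio (larger/smaller) = 15100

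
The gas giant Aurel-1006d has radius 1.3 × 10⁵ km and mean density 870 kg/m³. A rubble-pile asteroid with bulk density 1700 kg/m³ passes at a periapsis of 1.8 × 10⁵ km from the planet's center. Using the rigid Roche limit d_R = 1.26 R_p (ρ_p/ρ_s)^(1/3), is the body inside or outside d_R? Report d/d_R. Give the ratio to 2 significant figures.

d_R = 1.26 × (1.3 × 10⁵ km) × (870/1700)^(1/3) = 1.310 × 10⁵ km
d/d_R = (1.8 × 10⁵) / (1.310 × 10⁵) = 1.4
Since d/d_R > 1, the body is outside the Roche limit.

outside; d/d_R ≈ 1.4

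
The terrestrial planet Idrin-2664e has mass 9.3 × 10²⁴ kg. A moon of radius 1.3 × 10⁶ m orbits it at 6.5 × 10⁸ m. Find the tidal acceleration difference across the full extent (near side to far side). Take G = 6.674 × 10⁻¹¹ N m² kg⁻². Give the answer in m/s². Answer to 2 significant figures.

1.2 × 10⁻⁵ m/s²

a_tidal = 4GMr/d³
        = 4 × (6.674 × 10⁻¹¹) × (9.3 × 10²⁴) × (1.3 × 10⁶) / (6.5 × 10⁸)³
        = 1.2 × 10⁻⁵ m/s²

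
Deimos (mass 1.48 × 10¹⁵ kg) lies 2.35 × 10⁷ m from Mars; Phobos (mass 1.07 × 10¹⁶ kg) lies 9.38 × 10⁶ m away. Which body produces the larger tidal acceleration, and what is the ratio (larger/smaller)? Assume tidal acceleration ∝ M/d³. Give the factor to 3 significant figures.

Tidal stretch scales as M/d³; compute that for each body.
Deimos: (1.48 × 10¹⁵) / (2.35 × 10⁷)³ = 1.140 × 10⁻⁷
Phobos: (1.07 × 10¹⁶) / (9.38 × 10⁶)³ = 1.297 × 10⁻⁵
Ratio (larger/smaller) = 114

Phobos, by a factor of ≈ 114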